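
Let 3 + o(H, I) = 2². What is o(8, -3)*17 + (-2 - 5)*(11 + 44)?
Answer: -368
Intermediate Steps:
o(H, I) = 1 (o(H, I) = -3 + 2² = -3 + 4 = 1)
o(8, -3)*17 + (-2 - 5)*(11 + 44) = 1*17 + (-2 - 5)*(11 + 44) = 17 - 7*55 = 17 - 385 = -368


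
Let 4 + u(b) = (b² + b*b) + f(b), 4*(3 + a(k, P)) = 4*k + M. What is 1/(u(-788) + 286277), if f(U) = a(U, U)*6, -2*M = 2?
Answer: 2/3046827 ≈ 6.5642e-7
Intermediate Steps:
M = -1 (M = -½*2 = -1)
a(k, P) = -13/4 + k (a(k, P) = -3 + (4*k - 1)/4 = -3 + (-1 + 4*k)/4 = -3 + (-¼ + k) = -13/4 + k)
f(U) = -39/2 + 6*U (f(U) = (-13/4 + U)*6 = -39/2 + 6*U)
u(b) = -47/2 + 2*b² + 6*b (u(b) = -4 + ((b² + b*b) + (-39/2 + 6*b)) = -4 + ((b² + b²) + (-39/2 + 6*b)) = -4 + (2*b² + (-39/2 + 6*b)) = -4 + (-39/2 + 2*b² + 6*b) = -47/2 + 2*b² + 6*b)
1/(u(-788) + 286277) = 1/((-47/2 + 2*(-788)² + 6*(-788)) + 286277) = 1/((-47/2 + 2*620944 - 4728) + 286277) = 1/((-47/2 + 1241888 - 4728) + 286277) = 1/(2474273/2 + 286277) = 1/(3046827/2) = 2/3046827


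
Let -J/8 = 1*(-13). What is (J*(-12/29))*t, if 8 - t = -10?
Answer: -22464/29 ≈ -774.62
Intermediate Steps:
t = 18 (t = 8 - 1*(-10) = 8 + 10 = 18)
J = 104 (J = -8*(-13) = 104)
(J*(-12/29))*t = (104*(-12/29))*18 = -1248/29*18 = -22464/29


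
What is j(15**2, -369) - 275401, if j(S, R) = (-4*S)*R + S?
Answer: 56924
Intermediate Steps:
j(S, R) = S - 4*R*S (j(S, R) = -4*R*S + S = S - 4*R*S)
j(15**2, -369) - 275401 = 15**2*(1 - 4*(-369)) - 275401 = 225*(1 + 1476) - 275401 = 225*1477 - 275401 = 332325 - 275401 = 56924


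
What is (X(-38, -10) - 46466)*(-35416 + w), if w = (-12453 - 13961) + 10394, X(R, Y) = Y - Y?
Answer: 2390025176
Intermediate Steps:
X(R, Y) = 0
w = -16020 (w = -26414 + 10394 = -16020)
(X(-38, -10) - 46466)*(-35416 + w) = (0 - 46466)*(-35416 - 16020) = -46466*(-51436) = 2390025176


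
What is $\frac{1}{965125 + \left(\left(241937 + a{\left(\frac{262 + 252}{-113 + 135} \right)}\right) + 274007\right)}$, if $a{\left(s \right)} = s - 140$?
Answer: $\frac{11}{16290476} \approx 6.7524 \cdot 10^{-7}$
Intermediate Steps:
$a{\left(s \right)} = -140 + s$
$\frac{1}{965125 + \left(\left(241937 + a{\left(\frac{262 + 252}{-113 + 135} \right)}\right) + 274007\right)} = \frac{1}{965125 + \left(\left(241937 - \left(140 - \frac{262 + 252}{-113 + 135}\right)\right) + 274007\right)} = \frac{1}{965125 + \left(\left(241937 - \left(140 - \frac{514}{22}\right)\right) + 274007\right)} = \frac{1}{965125 + \left(\left(241937 + \left(-140 + 514 \cdot \frac{1}{22}\right)\right) + 274007\right)} = \frac{1}{965125 + \left(\left(241937 + \left(-140 + \frac{257}{11}\right)\right) + 274007\right)} = \frac{1}{965125 + \left(\left(241937 - \frac{1283}{11}\right) + 274007\right)} = \frac{1}{965125 + \left(\frac{2660024}{11} + 274007\right)} = \frac{1}{965125 + \frac{5674101}{11}} = \frac{1}{\frac{16290476}{11}} = \frac{11}{16290476}$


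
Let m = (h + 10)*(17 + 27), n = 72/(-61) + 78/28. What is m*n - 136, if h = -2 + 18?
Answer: 726140/427 ≈ 1700.6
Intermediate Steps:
n = 1371/854 (n = 72*(-1/61) + 78*(1/28) = -72/61 + 39/14 = 1371/854 ≈ 1.6054)
h = 16
m = 1144 (m = (16 + 10)*(17 + 27) = 26*44 = 1144)
m*n - 136 = 1144*(1371/854) - 136 = 784212/427 - 136 = 726140/427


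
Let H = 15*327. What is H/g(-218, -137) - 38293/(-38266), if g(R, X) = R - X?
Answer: -20510333/344394 ≈ -59.555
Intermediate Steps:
H = 4905
H/g(-218, -137) - 38293/(-38266) = 4905/(-218 - 1*(-137)) - 38293/(-38266) = 4905/(-218 + 137) - 38293*(-1/38266) = 4905/(-81) + 38293/38266 = 4905*(-1/81) + 38293/38266 = -545/9 + 38293/38266 = -20510333/344394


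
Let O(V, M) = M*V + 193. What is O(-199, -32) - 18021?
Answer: -11460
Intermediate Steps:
O(V, M) = 193 + M*V
O(-199, -32) - 18021 = (193 - 32*(-199)) - 18021 = (193 + 6368) - 18021 = 6561 - 18021 = -11460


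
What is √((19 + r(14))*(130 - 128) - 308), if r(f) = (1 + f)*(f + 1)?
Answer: 6*√5 ≈ 13.416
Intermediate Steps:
r(f) = (1 + f)² (r(f) = (1 + f)*(1 + f) = (1 + f)²)
√((19 + r(14))*(130 - 128) - 308) = √((19 + (1 + 14)²)*(130 - 128) - 308) = √((19 + 15²)*2 - 308) = √((19 + 225)*2 - 308) = √(244*2 - 308) = √(488 - 308) = √180 = 6*√5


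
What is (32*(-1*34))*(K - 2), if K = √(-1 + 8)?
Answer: 2176 - 1088*√7 ≈ -702.58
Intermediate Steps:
K = √7 ≈ 2.6458
(32*(-1*34))*(K - 2) = (32*(-1*34))*(√7 - 2) = (32*(-34))*(-2 + √7) = -1088*(-2 + √7) = 2176 - 1088*√7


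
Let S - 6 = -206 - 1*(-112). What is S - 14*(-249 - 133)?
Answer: 5260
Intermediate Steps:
S = -88 (S = 6 + (-206 - 1*(-112)) = 6 + (-206 + 112) = 6 - 94 = -88)
S - 14*(-249 - 133) = -88 - 14*(-249 - 133) = -88 - 14*(-382) = -88 + 5348 = 5260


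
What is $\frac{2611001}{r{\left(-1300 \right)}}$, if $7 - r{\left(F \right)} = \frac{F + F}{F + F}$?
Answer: $\frac{2611001}{6} \approx 4.3517 \cdot 10^{5}$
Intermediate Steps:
$r{\left(F \right)} = 6$ ($r{\left(F \right)} = 7 - \frac{F + F}{F + F} = 7 - \frac{2 F}{2 F} = 7 - 2 F \frac{1}{2 F} = 7 - 1 = 6$)
$\frac{2611001}{r{\left(-1300 \right)}} = \frac{2611001}{6}$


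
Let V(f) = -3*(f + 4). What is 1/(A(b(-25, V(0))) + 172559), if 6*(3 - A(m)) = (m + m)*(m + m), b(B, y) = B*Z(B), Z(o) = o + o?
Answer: -3/2607314 ≈ -1.1506e-6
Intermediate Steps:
Z(o) = 2*o
V(f) = -12 - 3*f (V(f) = -3*(4 + f) = -12 - 3*f)
b(B, y) = 2*B**2 (b(B, y) = B*(2*B) = 2*B**2)
A(m) = 3 - 2*m**2/3 (A(m) = 3 - (m + m)*(m + m)/6 = 3 - 2*m*2*m/6 = 3 - 2*m**2/3)
1/(A(b(-25, V(0))) + 172559) = 1/((3 - 2*(2*(-25)**2)**2/3) + 172559) = 1/((3 - 2*(2*625)**2/3) + 172559) = 1/((3 - 2/3*1250**2) + 172559) = 1/((3 - 2/3*1562500) + 172559) = 1/((3 - 3125000/3) + 172559) = 1/(-3124991/3 + 172559) = 1/(-2607314/3) = -3/2607314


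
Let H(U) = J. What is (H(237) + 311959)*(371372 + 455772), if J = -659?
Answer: 257489927200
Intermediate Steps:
H(U) = -659
(H(237) + 311959)*(371372 + 455772) = (-659 + 311959)*(371372 + 455772) = 311300*827144 = 257489927200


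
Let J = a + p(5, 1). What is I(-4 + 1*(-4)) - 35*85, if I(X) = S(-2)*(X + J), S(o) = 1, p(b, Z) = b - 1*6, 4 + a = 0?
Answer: -2988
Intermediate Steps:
a = -4 (a = -4 + 0 = -4)
p(b, Z) = -6 + b (p(b, Z) = b - 6 = -6 + b)
J = -5 (J = -4 + (-6 + 5) = -4 - 1 = -5)
I(X) = -5 + X (I(X) = 1*(X - 5) = 1*(-5 + X) = -5 + X)
I(-4 + 1*(-4)) - 35*85 = (-5 + (-4 + 1*(-4))) - 35*85 = (-5 + (-4 - 4)) - 2975 = (-5 - 8) - 2975 = -13 - 2975 = -2988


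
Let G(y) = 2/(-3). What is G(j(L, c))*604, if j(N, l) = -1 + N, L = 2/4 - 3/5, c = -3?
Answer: -1208/3 ≈ -402.67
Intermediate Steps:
L = -⅒ (L = 2*(¼) - 3*⅕ = ½ - ⅗ = -⅒ ≈ -0.10000)
G(y) = -⅔ (G(y) = 2*(-⅓) = -⅔)
G(j(L, c))*604 = -⅔*604 = -1208/3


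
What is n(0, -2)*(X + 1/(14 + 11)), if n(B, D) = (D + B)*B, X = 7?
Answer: 0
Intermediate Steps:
n(B, D) = B*(B + D) (n(B, D) = (B + D)*B = B*(B + D))
n(0, -2)*(X + 1/(14 + 11)) = (0*(0 - 2))*(7 + 1/(14 + 11)) = (0*(-2))*(7 + 1/25) = 0*(7 + 1/25) = 0*(176/25) = 0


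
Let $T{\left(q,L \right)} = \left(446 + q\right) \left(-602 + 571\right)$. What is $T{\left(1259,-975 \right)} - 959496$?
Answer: $-1012351$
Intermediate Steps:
$T{\left(q,L \right)} = -13826 - 31 q$ ($T{\left(q,L \right)} = \left(446 + q\right) \left(-31\right) = -13826 - 31 q$)
$T{\left(1259,-975 \right)} - 959496 = \left(-13826 - 39029\right) - 959496 = -52855 - 959496 = -1012351$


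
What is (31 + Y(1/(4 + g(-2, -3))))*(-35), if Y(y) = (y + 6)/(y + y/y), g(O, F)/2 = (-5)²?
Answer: -14210/11 ≈ -1291.8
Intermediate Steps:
g(O, F) = 50 (g(O, F) = 2*(-5)² = 2*25 = 50)
Y(y) = (6 + y)/(1 + y) (Y(y) = (6 + y)/(y + 1) = (6 + y)/(1 + y))
(31 + Y(1/(4 + g(-2, -3))))*(-35) = (31 + (6 + 1/(4 + 50))/(1 + 1/(4 + 50)))*(-35) = (31 + (6 + 1/54)/(1 + 1/54))*(-35) = (31 + (325/54)/(55/54))*(-35) = (31 + (54/55)*(325/54))*(-35) = (31 + 65/11)*(-35) = (406/11)*(-35) = -14210/11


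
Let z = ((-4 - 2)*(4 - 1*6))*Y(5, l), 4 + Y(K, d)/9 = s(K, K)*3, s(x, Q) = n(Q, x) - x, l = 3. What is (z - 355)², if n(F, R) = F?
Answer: 619369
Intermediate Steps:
s(x, Q) = Q - x
Y(K, d) = -36 (Y(K, d) = -36 + 9*((K - K)*3) = -36 + 9*(0*3) = -36 + 9*0 = -36 + 0 = -36)
z = -432 (z = ((-4 - 2)*(4 - 1*6))*(-36) = -6*(4 - 6)*(-36) = -6*(-2)*(-36) = 12*(-36) = -432)
(z - 355)² = (-432 - 355)² = (-787)² = 619369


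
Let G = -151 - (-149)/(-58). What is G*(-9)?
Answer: 80163/58 ≈ 1382.1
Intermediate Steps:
G = -8907/58 (G = -151 - (-149)*(-1)/58 = -151 - 1*149/58 = -151 - 149/58 = -8907/58 ≈ -153.57)
G*(-9) = -8907/58*(-9) = 80163/58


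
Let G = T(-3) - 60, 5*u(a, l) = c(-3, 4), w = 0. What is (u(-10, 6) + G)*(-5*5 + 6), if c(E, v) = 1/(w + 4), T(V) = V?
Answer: 23921/20 ≈ 1196.1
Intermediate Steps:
c(E, v) = ¼ (c(E, v) = 1/(0 + 4) = 1/4 = ¼)
u(a, l) = 1/20 (u(a, l) = (⅕)*(¼) = 1/20)
G = -63 (G = -3 - 60 = -63)
(u(-10, 6) + G)*(-5*5 + 6) = (1/20 - 63)*(-5*5 + 6) = -1259*(-25 + 6)/20 = -1259/20*(-19) = 23921/20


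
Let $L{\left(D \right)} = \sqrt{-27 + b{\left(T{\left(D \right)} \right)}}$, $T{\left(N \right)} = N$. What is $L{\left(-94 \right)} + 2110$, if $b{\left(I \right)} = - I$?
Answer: $2110 + \sqrt{67} \approx 2118.2$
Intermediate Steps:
$L{\left(D \right)} = \sqrt{-27 - D}$
$L{\left(-94 \right)} + 2110 = \sqrt{-27 - -94} + 2110 = \sqrt{-27 + 94} + 2110 = \sqrt{67} + 2110 = 2110 + \sqrt{67}$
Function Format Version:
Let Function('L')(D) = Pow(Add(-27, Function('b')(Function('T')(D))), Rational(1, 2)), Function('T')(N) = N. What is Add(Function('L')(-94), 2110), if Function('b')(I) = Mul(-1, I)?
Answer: Add(2110, Pow(67, Rational(1, 2))) ≈ 2118.2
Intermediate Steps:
Function('L')(D) = Pow(Add(-27, Mul(-1, D)), Rational(1, 2))
Add(Function('L')(-94), 2110) = Add(Pow(Add(-27, Mul(-1, -94)), Rational(1, 2)), 2110) = Add(Pow(Add(-27, 94), Rational(1, 2)), 2110) = Add(Pow(67, Rational(1, 2)), 2110) = Add(2110, Pow(67, Rational(1, 2)))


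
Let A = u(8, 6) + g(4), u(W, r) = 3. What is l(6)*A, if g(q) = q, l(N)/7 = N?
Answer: 294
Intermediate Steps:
l(N) = 7*N
A = 7 (A = 3 + 4 = 7)
l(6)*A = (7*6)*7 = 42*7 = 294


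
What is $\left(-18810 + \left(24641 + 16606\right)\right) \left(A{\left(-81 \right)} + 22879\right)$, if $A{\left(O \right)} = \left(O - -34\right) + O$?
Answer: $510464187$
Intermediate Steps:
$A{\left(O \right)} = 34 + 2 O$ ($A{\left(O \right)} = \left(O + 34\right) + O = \left(34 + O\right) + O = 34 + 2 O$)
$\left(-18810 + \left(24641 + 16606\right)\right) \left(A{\left(-81 \right)} + 22879\right) = \left(-18810 + \left(24641 + 16606\right)\right) \left(\left(34 + 2 \left(-81\right)\right) + 22879\right) = \left(-18810 + 41247\right) \left(\left(34 - 162\right) + 22879\right) = 22437 \left(-128 + 22879\right) = 22437 \cdot 22751 = 510464187$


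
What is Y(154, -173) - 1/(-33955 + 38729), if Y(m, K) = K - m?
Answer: -1561099/4774 ≈ -327.00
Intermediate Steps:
Y(154, -173) - 1/(-33955 + 38729) = (-173 - 1*154) - 1/(-33955 + 38729) = (-173 - 154) - 1/4774 = -327 - 1*1/4774 = -327 - 1/4774 = -1561099/4774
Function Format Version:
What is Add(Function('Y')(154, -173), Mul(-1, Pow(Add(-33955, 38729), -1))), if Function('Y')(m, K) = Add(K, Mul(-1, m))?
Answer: Rational(-1561099, 4774) ≈ -327.00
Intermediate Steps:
Add(Function('Y')(154, -173), Mul(-1, Pow(Add(-33955, 38729), -1))) = Add(Add(-173, Mul(-1, 154)), Mul(-1, Pow(Add(-33955, 38729), -1))) = Add(Add(-173, -154), Mul(-1, Pow(4774, -1))) = Add(-327, Mul(-1, Rational(1, 4774))) = Add(-327, Rational(-1, 4774)) = Rational(-1561099, 4774)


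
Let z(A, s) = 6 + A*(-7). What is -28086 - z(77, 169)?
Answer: -27553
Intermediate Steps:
z(A, s) = 6 - 7*A
-28086 - z(77, 169) = -28086 - (6 - 7*77) = -28086 - (6 - 539) = -28086 - 1*(-533) = -28086 + 533 = -27553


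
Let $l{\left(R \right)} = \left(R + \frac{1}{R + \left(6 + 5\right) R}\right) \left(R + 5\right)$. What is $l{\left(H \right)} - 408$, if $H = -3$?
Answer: $- \frac{7453}{18} \approx -414.06$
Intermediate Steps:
$l{\left(R \right)} = \left(5 + R\right) \left(R + \frac{1}{12 R}\right)$ ($l{\left(R \right)} = \left(R + \frac{1}{R + 11 R}\right) \left(5 + R\right) = \left(R + \frac{1}{12 R}\right) \left(5 + R\right) = \left(5 + R\right) \left(R + \frac{1}{12 R}\right)$)
$l{\left(H \right)} - 408 = \left(\frac{1}{12} + \left(-3\right)^{2} + 5 \left(-3\right) + \frac{5}{12 \left(-3\right)}\right) - 408 = \left(\frac{1}{12} + 9 - 15 + \frac{5}{12} \left(- \frac{1}{3}\right)\right) - 408 = \left(\frac{1}{12} + 9 - 15 - \frac{5}{36}\right) - 408 = - \frac{109}{18} - 408 = - \frac{7453}{18}$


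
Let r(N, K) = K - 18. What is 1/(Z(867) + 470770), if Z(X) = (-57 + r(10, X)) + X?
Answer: 1/472429 ≈ 2.1167e-6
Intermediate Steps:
r(N, K) = -18 + K
Z(X) = -75 + 2*X (Z(X) = (-57 + (-18 + X)) + X = (-75 + X) + X = -75 + 2*X)
1/(Z(867) + 470770) = 1/((-75 + 2*867) + 470770) = 1/((-75 + 1734) + 470770) = 1/(1659 + 470770) = 1/472429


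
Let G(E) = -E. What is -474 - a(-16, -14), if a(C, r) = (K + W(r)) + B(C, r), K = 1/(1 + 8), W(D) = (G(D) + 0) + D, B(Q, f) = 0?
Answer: -4267/9 ≈ -474.11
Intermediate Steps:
W(D) = 0 (W(D) = (-D + 0) + D = -D + D = 0)
K = 1/9 ≈ 0.11111
a(C, r) = 1/9 (a(C, r) = (1/9 + 0) + 0 = 1/9 + 0 = 1/9)
-474 - a(-16, -14) = -474 - 1*1/9 = -474 - 1/9 = -4267/9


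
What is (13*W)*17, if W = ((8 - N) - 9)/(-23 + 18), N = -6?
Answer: -221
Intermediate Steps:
W = -1 (W = ((8 - 1*(-6)) - 9)/(-23 + 18) = ((8 + 6) - 9)/(-5) = (14 - 9)*(-⅕) = 5*(-⅕) = -1)
(13*W)*17 = (13*(-1))*17 = -13*17 = -221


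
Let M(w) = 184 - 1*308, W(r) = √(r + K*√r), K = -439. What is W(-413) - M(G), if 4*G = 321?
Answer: 124 + √(-413 - 439*I*√413) ≈ 189.26 - 68.352*I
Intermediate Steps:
G = 321/4 (G = (¼)*321 = 321/4 ≈ 80.250)
W(r) = √(r - 439*√r)
M(w) = -124 (M(w) = 184 - 308 = -124)
W(-413) - M(G) = √(-413 - 439*I*√413) - 1*(-124) = √(-413 - 439*I*√413) + 124 = 124 + √(-413 - 439*I*√413)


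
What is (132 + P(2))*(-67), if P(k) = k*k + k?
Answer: -9246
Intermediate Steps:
P(k) = k + k**2 (P(k) = k**2 + k = k + k**2)
(132 + P(2))*(-67) = (132 + 2*(1 + 2))*(-67) = (132 + 2*3)*(-67) = (132 + 6)*(-67) = 138*(-67) = -9246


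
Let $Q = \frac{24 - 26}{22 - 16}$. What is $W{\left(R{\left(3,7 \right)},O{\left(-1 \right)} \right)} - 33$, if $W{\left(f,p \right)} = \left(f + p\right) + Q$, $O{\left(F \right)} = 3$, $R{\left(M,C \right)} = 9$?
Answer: $- \frac{64}{3} \approx -21.333$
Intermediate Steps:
$Q = - \frac{1}{3}$ ($Q = - \frac{2}{6} = \left(-2\right) \frac{1}{6} = - \frac{1}{3} \approx -0.33333$)
$W{\left(f,p \right)} = - \frac{1}{3} + f + p$ ($W{\left(f,p \right)} = \left(f + p\right) - \frac{1}{3} = - \frac{1}{3} + f + p$)
$W{\left(R{\left(3,7 \right)},O{\left(-1 \right)} \right)} - 33 = \left(- \frac{1}{3} + 9 + 3\right) - 33 = \frac{35}{3} - 33 = - \frac{64}{3}$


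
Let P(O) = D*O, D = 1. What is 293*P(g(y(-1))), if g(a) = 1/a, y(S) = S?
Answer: -293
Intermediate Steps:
g(a) = 1/a
P(O) = O (P(O) = 1*O = O)
293*P(g(y(-1))) = 293/(-1) = 293*(-1) = -293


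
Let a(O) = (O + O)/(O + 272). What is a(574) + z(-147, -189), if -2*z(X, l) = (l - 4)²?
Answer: -15755179/846 ≈ -18623.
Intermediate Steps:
z(X, l) = -(-4 + l)²/2 (z(X, l) = -(l - 4)²/2 = -(-4 + l)²/2)
a(O) = 2*O/(272 + O) (a(O) = (2*O)/(272 + O) = 2*O/(272 + O))
a(574) + z(-147, -189) = 2*574/(272 + 574) - (-4 - 189)²/2 = 2*574/846 - ½*(-193)² = 2*574*(1/846) - ½*37249 = 574/423 - 37249/2 = -15755179/846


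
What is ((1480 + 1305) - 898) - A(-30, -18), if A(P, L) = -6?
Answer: 1893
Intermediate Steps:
((1480 + 1305) - 898) - A(-30, -18) = ((1480 + 1305) - 898) - 1*(-6) = (2785 - 898) + 6 = 1887 + 6 = 1893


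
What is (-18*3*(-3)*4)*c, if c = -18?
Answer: -11664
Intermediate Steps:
(-18*3*(-3)*4)*c = -18*3*(-3)*4*(-18) = -(-162)*4*(-18) = -18*(-36)*(-18) = 648*(-18) = -11664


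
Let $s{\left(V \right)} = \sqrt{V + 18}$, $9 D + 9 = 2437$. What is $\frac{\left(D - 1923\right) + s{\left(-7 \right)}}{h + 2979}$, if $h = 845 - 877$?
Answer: $- \frac{14879}{26523} + \frac{\sqrt{11}}{2947} \approx -0.55986$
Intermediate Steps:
$D = \frac{2428}{9}$ ($D = -1 + \frac{1}{9} \cdot 2437 = -1 + \frac{2437}{9} = \frac{2428}{9} \approx 269.78$)
$h = -32$ ($h = 845 - 877 = -32$)
$s{\left(V \right)} = \sqrt{18 + V}$
$\frac{\left(D - 1923\right) + s{\left(-7 \right)}}{h + 2979} = \frac{\left(\frac{2428}{9} - 1923\right) + \sqrt{18 - 7}}{-32 + 2979} = \frac{\left(\frac{2428}{9} - 1923\right) + \sqrt{11}}{2947} = \left(- \frac{14879}{9} + \sqrt{11}\right) \frac{1}{2947} = - \frac{14879}{26523} + \frac{\sqrt{11}}{2947}$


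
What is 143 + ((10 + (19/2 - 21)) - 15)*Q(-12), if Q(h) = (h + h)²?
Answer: -9361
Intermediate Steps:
Q(h) = 4*h² (Q(h) = (2*h)² = 4*h²)
143 + ((10 + (19/2 - 21)) - 15)*Q(-12) = 143 + ((10 + (19/2 - 21)) - 15)*(4*(-12)²) = 143 + ((10 + (19*(½) - 21)) - 15)*(4*144) = 143 + ((10 + (19/2 - 21)) - 15)*576 = 143 + ((10 - 23/2) - 15)*576 = 143 + (-3/2 - 15)*576 = 143 - 33/2*576 = 143 - 9504 = -9361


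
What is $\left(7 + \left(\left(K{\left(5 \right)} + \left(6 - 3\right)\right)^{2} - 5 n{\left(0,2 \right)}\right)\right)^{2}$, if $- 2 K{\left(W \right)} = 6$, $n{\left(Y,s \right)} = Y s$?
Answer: $49$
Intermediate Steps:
$K{\left(W \right)} = -3$ ($K{\left(W \right)} = \left(- \frac{1}{2}\right) 6 = -3$)
$\left(7 + \left(\left(K{\left(5 \right)} + \left(6 - 3\right)\right)^{2} - 5 n{\left(0,2 \right)}\right)\right)^{2} = \left(7 - \left(- \left(-3 + \left(6 - 3\right)\right)^{2} + 5 \cdot 0 \cdot 2\right)\right)^{2} = \left(7 + \left(\left(-3 + \left(6 - 3\right)\right)^{2} - 0\right)\right)^{2} = \left(7 + \left(\left(-3 + 3\right)^{2} + 0\right)\right)^{2} = \left(7 + \left(0^{2} + 0\right)\right)^{2} = \left(7 + \left(0 + 0\right)\right)^{2} = \left(7 + 0\right)^{2} = 7^{2} = 49$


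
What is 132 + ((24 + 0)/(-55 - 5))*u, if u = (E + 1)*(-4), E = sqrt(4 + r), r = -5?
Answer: 668/5 + 8*I/5 ≈ 133.6 + 1.6*I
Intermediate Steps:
E = I (E = sqrt(4 - 5) = sqrt(-1) = I ≈ 1.0*I)
u = -4 - 4*I (u = (I + 1)*(-4) = (1 + I)*(-4) = -4 - 4*I ≈ -4.0 - 4.0*I)
132 + ((24 + 0)/(-55 - 5))*u = 132 + ((24 + 0)/(-55 - 5))*(-4 - 4*I) = 132 + (24/(-60))*(-4 - 4*I) = 132 + (24*(-1/60))*(-4 - 4*I) = 132 - 2*(-4 - 4*I)/5 = 132 + (8/5 + 8*I/5) = 668/5 + 8*I/5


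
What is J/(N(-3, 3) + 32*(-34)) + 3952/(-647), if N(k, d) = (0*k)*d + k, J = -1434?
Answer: -3383834/705877 ≈ -4.7938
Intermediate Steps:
N(k, d) = k (N(k, d) = 0*d + k = 0 + k = k)
J/(N(-3, 3) + 32*(-34)) + 3952/(-647) = -1434/(-3 + 32*(-34)) + 3952/(-647) = -1434/(-3 - 1088) + 3952*(-1/647) = -1434/(-1091) - 3952/647 = -1434*(-1/1091) - 3952/647 = 1434/1091 - 3952/647 = -3383834/705877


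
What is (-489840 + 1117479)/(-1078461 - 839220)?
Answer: -209213/639227 ≈ -0.32729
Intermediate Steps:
(-489840 + 1117479)/(-1078461 - 839220) = 627639/(-1917681) = 627639*(-1/1917681) = -209213/639227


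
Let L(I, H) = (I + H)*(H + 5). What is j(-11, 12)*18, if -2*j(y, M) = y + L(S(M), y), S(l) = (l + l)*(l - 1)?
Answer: 13761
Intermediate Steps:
S(l) = 2*l*(-1 + l) (S(l) = (2*l)*(-1 + l) = 2*l*(-1 + l))
L(I, H) = (5 + H)*(H + I) (L(I, H) = (H + I)*(5 + H) = (5 + H)*(H + I))
j(y, M) = -3*y - y²/2 - 5*M*(-1 + M) - M*y*(-1 + M) (j(y, M) = -(y + (y² + 5*y + 5*(2*M*(-1 + M)) + y*(2*M*(-1 + M))))/2 = -(y + (y² + 5*y + 10*M*(-1 + M) + 2*M*y*(-1 + M)))/2 = -(y² + 6*y + 10*M*(-1 + M) + 2*M*y*(-1 + M))/2 = -3*y - y²/2 - 5*M*(-1 + M) - M*y*(-1 + M))
j(-11, 12)*18 = (-3*(-11) - ½*(-11)² - 5*12*(-1 + 12) - 1*12*(-11)*(-1 + 12))*18 = (33 - ½*121 - 5*12*11 - 1*12*(-11)*11)*18 = (33 - 121/2 - 660 + 1452)*18 = (1529/2)*18 = 13761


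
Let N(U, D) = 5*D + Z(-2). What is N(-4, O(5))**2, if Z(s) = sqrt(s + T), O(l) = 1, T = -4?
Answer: (5 + I*sqrt(6))**2 ≈ 19.0 + 24.495*I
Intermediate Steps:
Z(s) = sqrt(-4 + s) (Z(s) = sqrt(s - 4) = sqrt(-4 + s))
N(U, D) = 5*D + I*sqrt(6) (N(U, D) = 5*D + sqrt(-4 - 2) = 5*D + sqrt(-6) = 5*D + I*sqrt(6))
N(-4, O(5))**2 = (5*1 + I*sqrt(6))**2 = (5 + I*sqrt(6))**2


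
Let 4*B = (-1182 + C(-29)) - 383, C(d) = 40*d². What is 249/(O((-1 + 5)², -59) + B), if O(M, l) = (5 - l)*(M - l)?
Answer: 996/51275 ≈ 0.019425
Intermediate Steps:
B = 32075/4 (B = ((-1182 + 40*(-29)²) - 383)/4 = ((-1182 + 40*841) - 383)/4 = ((-1182 + 33640) - 383)/4 = (32458 - 383)/4 = (¼)*32075 = 32075/4 ≈ 8018.8)
249/(O((-1 + 5)², -59) + B) = 249/(((-59)² - 5*(-59) + 5*(-1 + 5)² - 1*(-1 + 5)²*(-59)) + 32075/4) = 249/((3481 + 295 + 5*4² - 1*4²*(-59)) + 32075/4) = 249/((3481 + 295 + 5*16 - 1*16*(-59)) + 32075/4) = 249/((3481 + 295 + 80 + 944) + 32075/4) = 249/(4800 + 32075/4) = 249/(51275/4) = 249*(4/51275) = 996/51275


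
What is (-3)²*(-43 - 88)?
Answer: -1179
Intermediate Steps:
(-3)²*(-43 - 88) = 9*(-131) = -1179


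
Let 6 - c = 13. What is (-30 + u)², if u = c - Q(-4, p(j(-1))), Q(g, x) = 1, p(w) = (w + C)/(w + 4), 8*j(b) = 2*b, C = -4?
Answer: 1444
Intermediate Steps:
c = -7 (c = 6 - 1*13 = 6 - 13 = -7)
j(b) = b/4 (j(b) = (2*b)/8 = b/4)
p(w) = (-4 + w)/(4 + w) (p(w) = (w - 4)/(w + 4) = (-4 + w)/(4 + w))
u = -8 (u = -7 - 1*1 = -7 - 1 = -8)
(-30 + u)² = (-30 - 8)² = (-38)² = 1444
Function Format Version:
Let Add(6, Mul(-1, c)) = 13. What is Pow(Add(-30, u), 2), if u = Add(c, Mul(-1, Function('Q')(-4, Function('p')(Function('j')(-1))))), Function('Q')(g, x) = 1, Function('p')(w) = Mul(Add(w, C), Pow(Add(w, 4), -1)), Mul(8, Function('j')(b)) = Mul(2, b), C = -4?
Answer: 1444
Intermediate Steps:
c = -7 (c = Add(6, Mul(-1, 13)) = Add(6, -13) = -7)
Function('j')(b) = Mul(Rational(1, 4), b) (Function('j')(b) = Mul(Rational(1, 8), Mul(2, b)) = Mul(Rational(1, 4), b))
Function('p')(w) = Mul(Pow(Add(4, w), -1), Add(-4, w)) (Function('p')(w) = Mul(Add(w, -4), Pow(Add(w, 4), -1)) = Mul(Add(-4, w), Pow(Add(4, w), -1)) = Mul(Pow(Add(4, w), -1), Add(-4, w)))
u = -8 (u = Add(-7, Mul(-1, 1)) = Add(-7, -1) = -8)
Pow(Add(-30, u), 2) = Pow(Add(-30, -8), 2) = Pow(-38, 2) = 1444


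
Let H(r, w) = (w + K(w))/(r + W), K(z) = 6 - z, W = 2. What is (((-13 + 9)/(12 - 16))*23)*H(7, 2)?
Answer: 46/3 ≈ 15.333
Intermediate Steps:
H(r, w) = 6/(2 + r) (H(r, w) = (w + (6 - w))/(r + 2) = 6/(2 + r))
(((-13 + 9)/(12 - 16))*23)*H(7, 2) = (((-13 + 9)/(12 - 16))*23)*(6/(2 + 7)) = (-4/(-4)*23)*(6/9) = (-4*(-¼)*23)*(6*(⅑)) = (1*23)*(⅔) = 23*(⅔) = 46/3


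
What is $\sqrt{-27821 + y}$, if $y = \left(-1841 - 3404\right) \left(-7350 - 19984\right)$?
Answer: $\sqrt{143339009} \approx 11972.0$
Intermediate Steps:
$y = 143366830$ ($y = \left(-5245\right) \left(-27334\right) = 143366830$)
$\sqrt{-27821 + y} = \sqrt{-27821 + 143366830} = \sqrt{143339009}$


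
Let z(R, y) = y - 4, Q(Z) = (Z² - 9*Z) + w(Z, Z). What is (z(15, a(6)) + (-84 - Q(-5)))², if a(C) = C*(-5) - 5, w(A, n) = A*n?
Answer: 47524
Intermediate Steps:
Q(Z) = -9*Z + 2*Z² (Q(Z) = (Z² - 9*Z) + Z*Z = (Z² - 9*Z) + Z² = -9*Z + 2*Z²)
a(C) = -5 - 5*C (a(C) = -5*C - 5 = -5 - 5*C)
z(R, y) = -4 + y
(z(15, a(6)) + (-84 - Q(-5)))² = ((-4 + (-5 - 5*6)) + (-84 - (-5)*(-9 + 2*(-5))))² = ((-4 + (-5 - 30)) + (-84 - (-5)*(-9 - 10)))² = ((-4 - 35) + (-84 - (-5)*(-19)))² = (-39 + (-84 - 1*95))² = (-39 + (-84 - 95))² = (-39 - 179)² = (-218)² = 47524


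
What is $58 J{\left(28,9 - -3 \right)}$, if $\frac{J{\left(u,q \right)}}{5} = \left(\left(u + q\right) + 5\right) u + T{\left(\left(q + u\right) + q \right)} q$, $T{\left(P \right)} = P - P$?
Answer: $365400$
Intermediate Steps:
$T{\left(P \right)} = 0$
$J{\left(u,q \right)} = 5 u \left(5 + q + u\right)$ ($J{\left(u,q \right)} = 5 \left(\left(\left(u + q\right) + 5\right) u + 0 q\right) = 5 \left(\left(\left(q + u\right) + 5\right) u + 0\right) = 5 \left(\left(5 + q + u\right) u + 0\right) = 5 \left(u \left(5 + q + u\right) + 0\right) = 5 u \left(5 + q + u\right)$)
$58 J{\left(28,9 - -3 \right)} = 58 \cdot 5 \cdot 28 \left(5 + \left(9 - -3\right) + 28\right) = 58 \cdot 5 \cdot 28 \left(5 + \left(9 + 3\right) + 28\right) = 58 \cdot 5 \cdot 28 \left(5 + 12 + 28\right) = 58 \cdot 5 \cdot 28 \cdot 45 = 58 \cdot 6300 = 365400$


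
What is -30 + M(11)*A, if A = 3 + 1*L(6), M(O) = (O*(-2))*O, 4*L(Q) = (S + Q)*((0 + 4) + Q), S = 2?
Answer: -5596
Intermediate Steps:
L(Q) = (2 + Q)*(4 + Q)/4 (L(Q) = ((2 + Q)*((0 + 4) + Q))/4 = ((2 + Q)*(4 + Q))/4 = (2 + Q)*(4 + Q)/4)
M(O) = -2*O² (M(O) = (-2*O)*O = -2*O²)
A = 23 (A = 3 + 1*(2 + (¼)*6² + (3/2)*6) = 3 + 1*(2 + (¼)*36 + 9) = 3 + 1*(2 + 9 + 9) = 3 + 1*20 = 3 + 20 = 23)
-30 + M(11)*A = -30 - 2*11²*23 = -30 - 2*121*23 = -30 - 242*23 = -30 - 5566 = -5596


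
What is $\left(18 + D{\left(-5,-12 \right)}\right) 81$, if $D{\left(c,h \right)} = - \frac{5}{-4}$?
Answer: $\frac{6237}{4} \approx 1559.3$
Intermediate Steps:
$D{\left(c,h \right)} = \frac{5}{4}$ ($D{\left(c,h \right)} = \left(-5\right) \left(- \frac{1}{4}\right) = \frac{5}{4}$)
$\left(18 + D{\left(-5,-12 \right)}\right) 81 = \left(18 + \frac{5}{4}\right) 81 = \frac{77}{4} \cdot 81 = \frac{6237}{4}$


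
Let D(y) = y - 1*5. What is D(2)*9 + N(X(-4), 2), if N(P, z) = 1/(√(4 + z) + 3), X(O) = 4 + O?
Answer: -26 - √6/3 ≈ -26.816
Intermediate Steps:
D(y) = -5 + y (D(y) = y - 5 = -5 + y)
N(P, z) = 1/(3 + √(4 + z))
D(2)*9 + N(X(-4), 2) = (-5 + 2)*9 + 1/(3 + √(4 + 2)) = -3*9 + 1/(3 + √6) = -27 + 1/(3 + √6)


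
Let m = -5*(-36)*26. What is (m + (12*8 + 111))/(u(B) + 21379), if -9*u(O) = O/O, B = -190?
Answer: 43983/192410 ≈ 0.22859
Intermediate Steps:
m = 4680 (m = 180*26 = 4680)
u(O) = -⅑ (u(O) = -O/(9*O) = -⅑*1 = -⅑)
(m + (12*8 + 111))/(u(B) + 21379) = (4680 + (12*8 + 111))/(-⅑ + 21379) = (4680 + (96 + 111))/(192410/9) = (4680 + 207)*(9/192410) = 4887*(9/192410) = 43983/192410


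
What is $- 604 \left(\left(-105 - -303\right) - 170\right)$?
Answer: $-16912$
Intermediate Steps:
$- 604 \left(\left(-105 - -303\right) - 170\right) = - 604 \left(\left(-105 + 303\right) - 170\right) = - 604 \left(198 - 170\right) = \left(-604\right) 28 = -16912$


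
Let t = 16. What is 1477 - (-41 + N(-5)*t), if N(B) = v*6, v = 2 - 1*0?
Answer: 1326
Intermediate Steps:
v = 2 (v = 2 + 0 = 2)
N(B) = 12 (N(B) = 2*6 = 12)
1477 - (-41 + N(-5)*t) = 1477 - (-41 + 12*16) = 1477 - (-41 + 192) = 1477 - 1*151 = 1477 - 151 = 1326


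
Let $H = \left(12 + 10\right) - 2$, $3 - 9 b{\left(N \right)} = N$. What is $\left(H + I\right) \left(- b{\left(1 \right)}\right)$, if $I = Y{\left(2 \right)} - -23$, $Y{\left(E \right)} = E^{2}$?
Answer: $- \frac{94}{9} \approx -10.444$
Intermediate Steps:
$b{\left(N \right)} = \frac{1}{3} - \frac{N}{9}$
$H = 20$ ($H = 22 - 2 = 20$)
$I = 27$ ($I = 2^{2} - -23 = 4 + 23 = 27$)
$\left(H + I\right) \left(- b{\left(1 \right)}\right) = \left(20 + 27\right) \left(- (\frac{1}{3} - \frac{1}{9})\right) = 47 \left(- (\frac{1}{3} - \frac{1}{9})\right) = 47 \left(\left(-1\right) \frac{2}{9}\right) = 47 \left(- \frac{2}{9}\right) = - \frac{94}{9}$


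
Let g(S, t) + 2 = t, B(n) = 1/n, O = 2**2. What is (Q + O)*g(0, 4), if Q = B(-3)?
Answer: 22/3 ≈ 7.3333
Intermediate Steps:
O = 4
B(n) = 1/n
Q = -1/3 (Q = 1/(-3) = -1/3 ≈ -0.33333)
g(S, t) = -2 + t
(Q + O)*g(0, 4) = (-1/3 + 4)*(-2 + 4) = (11/3)*2 = 22/3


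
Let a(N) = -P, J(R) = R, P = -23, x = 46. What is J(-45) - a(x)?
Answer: -68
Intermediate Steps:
a(N) = 23 (a(N) = -1*(-23) = 23)
J(-45) - a(x) = -45 - 1*23 = -45 - 23 = -68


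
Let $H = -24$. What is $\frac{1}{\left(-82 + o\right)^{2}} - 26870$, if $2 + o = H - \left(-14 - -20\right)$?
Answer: $- \frac{349202519}{12996} \approx -26870.0$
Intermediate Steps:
$o = -32$ ($o = -2 - \left(10 + 20\right) = -2 - 30 = -32$)
$\frac{1}{\left(-82 + o\right)^{2}} - 26870 = \frac{1}{\left(-82 - 32\right)^{2}} - 26870 = \frac{1}{\left(-114\right)^{2}} - 26870 = \frac{1}{12996} - 26870 = - \frac{349202519}{12996}$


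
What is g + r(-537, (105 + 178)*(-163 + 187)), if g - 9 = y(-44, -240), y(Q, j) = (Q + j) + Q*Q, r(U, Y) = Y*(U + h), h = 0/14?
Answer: -3645643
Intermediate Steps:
h = 0 (h = 0*(1/14) = 0)
r(U, Y) = U*Y (r(U, Y) = Y*(U + 0) = Y*U = U*Y)
y(Q, j) = Q + j + Q² (y(Q, j) = (Q + j) + Q² = Q + j + Q²)
g = 1661 (g = 9 + (-44 - 240 + (-44)²) = 9 + (-44 - 240 + 1936) = 9 + 1652 = 1661)
g + r(-537, (105 + 178)*(-163 + 187)) = 1661 - 537*(105 + 178)*(-163 + 187) = 1661 - 151971*24 = 1661 - 537*6792 = 1661 - 3647304 = -3645643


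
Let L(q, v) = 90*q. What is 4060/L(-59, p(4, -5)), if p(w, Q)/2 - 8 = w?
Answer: -406/531 ≈ -0.76460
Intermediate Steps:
p(w, Q) = 16 + 2*w
4060/L(-59, p(4, -5)) = 4060/((90*(-59))) = 4060/(-5310) = 4060*(-1/5310) = -406/531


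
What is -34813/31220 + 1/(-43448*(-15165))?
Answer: -1146894997037/1028525604120 ≈ -1.1151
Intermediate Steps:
-34813/31220 + 1/(-43448*(-15165)) = -34813*1/31220 - 1/43448*(-1/15165) = -34813/31220 + 1/658888920 = -1146894997037/1028525604120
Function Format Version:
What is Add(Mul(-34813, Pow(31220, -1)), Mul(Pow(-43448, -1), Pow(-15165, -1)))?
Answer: Rational(-1146894997037, 1028525604120) ≈ -1.1151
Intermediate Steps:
Add(Mul(-34813, Pow(31220, -1)), Mul(Pow(-43448, -1), Pow(-15165, -1))) = Add(Mul(-34813, Rational(1, 31220)), Mul(Rational(-1, 43448), Rational(-1, 15165))) = Add(Rational(-34813, 31220), Rational(1, 658888920)) = Rational(-1146894997037, 1028525604120)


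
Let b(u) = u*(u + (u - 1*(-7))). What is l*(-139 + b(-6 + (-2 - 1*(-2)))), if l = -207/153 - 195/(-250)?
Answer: 53083/850 ≈ 62.451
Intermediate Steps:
l = -487/850 (l = -207*1/153 - 195*(-1/250) = -23/17 + 39/50 = -487/850 ≈ -0.57294)
b(u) = u*(7 + 2*u) (b(u) = u*(u + (u + 7)) = u*(u + (7 + u)) = u*(7 + 2*u))
l*(-139 + b(-6 + (-2 - 1*(-2)))) = -487*(-139 + (-6 + (-2 - 1*(-2)))*(7 + 2*(-6 + (-2 - 1*(-2)))))/850 = -487*(-139 + (-6 + (-2 + 2))*(7 + 2*(-6 + (-2 + 2))))/850 = -487*(-139 + (-6 + 0)*(7 + 2*(-6 + 0)))/850 = -487*(-139 - 6*(7 + 2*(-6)))/850 = -487*(-139 - 6*(7 - 12))/850 = -487*(-139 - 6*(-5))/850 = -487*(-139 + 30)/850 = -487/850*(-109) = 53083/850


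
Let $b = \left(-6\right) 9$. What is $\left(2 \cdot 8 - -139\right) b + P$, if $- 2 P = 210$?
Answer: $-8475$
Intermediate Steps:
$P = -105$ ($P = \left(- \frac{1}{2}\right) 210 = -105$)
$b = -54$
$\left(2 \cdot 8 - -139\right) b + P = \left(2 \cdot 8 - -139\right) \left(-54\right) - 105 = \left(16 + 139\right) \left(-54\right) - 105 = 155 \left(-54\right) - 105 = -8370 - 105 = -8475$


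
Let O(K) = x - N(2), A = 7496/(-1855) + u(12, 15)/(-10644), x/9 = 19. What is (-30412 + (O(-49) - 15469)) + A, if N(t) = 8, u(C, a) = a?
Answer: -300921450803/6581540 ≈ -45722.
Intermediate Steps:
x = 171 (x = 9*19 = 171)
A = -26605083/6581540 (A = 7496/(-1855) + 15/(-10644) = 7496*(-1/1855) + 15*(-1/10644) = -7496/1855 - 5/3548 = -26605083/6581540 ≈ -4.0424)
O(K) = 163 (O(K) = 171 - 1*8 = 171 - 8 = 163)
(-30412 + (O(-49) - 15469)) + A = (-30412 + (163 - 15469)) - 26605083/6581540 = (-30412 - 15306) - 26605083/6581540 = -45718 - 26605083/6581540 = -300921450803/6581540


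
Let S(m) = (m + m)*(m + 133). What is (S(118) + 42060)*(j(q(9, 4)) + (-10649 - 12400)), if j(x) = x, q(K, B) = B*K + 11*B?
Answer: -2326667824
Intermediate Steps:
q(K, B) = 11*B + B*K
S(m) = 2*m*(133 + m) (S(m) = (2*m)*(133 + m) = 2*m*(133 + m))
(S(118) + 42060)*(j(q(9, 4)) + (-10649 - 12400)) = (2*118*(133 + 118) + 42060)*(4*(11 + 9) + (-10649 - 12400)) = (2*118*251 + 42060)*(4*20 - 23049) = (59236 + 42060)*(80 - 23049) = 101296*(-22969) = -2326667824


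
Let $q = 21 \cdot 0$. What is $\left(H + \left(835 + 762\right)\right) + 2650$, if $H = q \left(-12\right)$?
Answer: $4247$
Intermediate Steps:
$q = 0$
$H = 0$ ($H = 0 \left(-12\right) = 0$)
$\left(H + \left(835 + 762\right)\right) + 2650 = \left(0 + \left(835 + 762\right)\right) + 2650 = \left(0 + 1597\right) + 2650 = 1597 + 2650 = 4247$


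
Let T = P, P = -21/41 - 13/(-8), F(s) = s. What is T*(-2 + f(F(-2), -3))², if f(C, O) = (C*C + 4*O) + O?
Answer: 61685/328 ≈ 188.06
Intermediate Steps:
f(C, O) = C² + 5*O (f(C, O) = (C² + 4*O) + O = C² + 5*O)
P = 365/328 (P = -21*1/41 - 13*(-⅛) = -21/41 + 13/8 = 365/328 ≈ 1.1128)
T = 365/328 ≈ 1.1128
T*(-2 + f(F(-2), -3))² = 365*(-2 + ((-2)² + 5*(-3)))²/328 = 365*(-2 + (4 - 15))²/328 = 365*(-2 - 11)²/328 = (365/328)*(-13)² = (365/328)*169 = 61685/328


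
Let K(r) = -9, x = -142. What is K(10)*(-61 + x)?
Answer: 1827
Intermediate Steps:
K(10)*(-61 + x) = -9*(-61 - 142) = -9*(-203) = 1827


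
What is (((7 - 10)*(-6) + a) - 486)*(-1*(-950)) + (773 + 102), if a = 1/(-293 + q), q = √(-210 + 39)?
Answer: -3816950285/8602 - 285*I*√19/8602 ≈ -4.4373e+5 - 0.14442*I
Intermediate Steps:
q = 3*I*√19 (q = √(-171) = 3*I*√19 ≈ 13.077*I)
a = 1/(-293 + 3*I*√19) ≈ -0.0034062 - 0.00015202*I
(((7 - 10)*(-6) + a) - 486)*(-1*(-950)) + (773 + 102) = (((7 - 10)*(-6) + (-293/86020 - 3*I*√19/86020)) - 486)*(-1*(-950)) + (773 + 102) = ((-3*(-6) + (-293/86020 - 3*I*√19/86020)) - 486)*950 + 875 = ((18 + (-293/86020 - 3*I*√19/86020)) - 486)*950 + 875 = ((1548067/86020 - 3*I*√19/86020) - 486)*950 + 875 = (-40257653/86020 - 3*I*√19/86020)*950 + 875 = (-3824477035/8602 - 285*I*√19/8602) + 875 = -3816950285/8602 - 285*I*√19/8602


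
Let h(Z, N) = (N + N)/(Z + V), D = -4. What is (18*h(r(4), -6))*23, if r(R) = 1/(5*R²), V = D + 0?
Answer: 397440/319 ≈ 1245.9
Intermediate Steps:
V = -4 (V = -4 + 0 = -4)
r(R) = 1/(5*R²)
h(Z, N) = 2*N/(-4 + Z) (h(Z, N) = (N + N)/(Z - 4) = (2*N)/(-4 + Z) = 2*N/(-4 + Z))
(18*h(r(4), -6))*23 = (18*(2*(-6)/(-4 + (⅕)/4²)))*23 = (18*(2*(-6)/(-4 + (⅕)*(1/16))))*23 = (18*(2*(-6)/(-4 + 1/80)))*23 = (18*(2*(-6)/(-319/80)))*23 = (18*(2*(-6)*(-80/319)))*23 = (18*(960/319))*23 = (17280/319)*23 = 397440/319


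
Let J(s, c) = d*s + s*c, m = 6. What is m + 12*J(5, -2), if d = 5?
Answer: 186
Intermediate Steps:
J(s, c) = 5*s + c*s (J(s, c) = 5*s + s*c = 5*s + c*s)
m + 12*J(5, -2) = 6 + 12*(5*(5 - 2)) = 6 + 12*(5*3) = 6 + 12*15 = 6 + 180 = 186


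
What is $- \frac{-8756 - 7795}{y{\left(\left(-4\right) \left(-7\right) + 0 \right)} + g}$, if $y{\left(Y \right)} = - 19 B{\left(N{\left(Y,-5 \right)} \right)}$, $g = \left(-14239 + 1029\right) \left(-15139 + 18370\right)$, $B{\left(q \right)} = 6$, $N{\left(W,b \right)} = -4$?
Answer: $- \frac{5517}{14227208} \approx -0.00038778$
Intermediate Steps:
$g = -42681510$ ($g = \left(-13210\right) 3231 = -42681510$)
$y{\left(Y \right)} = -114$ ($y{\left(Y \right)} = \left(-19\right) 6 = -114$)
$- \frac{-8756 - 7795}{y{\left(\left(-4\right) \left(-7\right) + 0 \right)} + g} = - \frac{-8756 - 7795}{-114 - 42681510} = - \frac{-16551}{-42681624} = - \frac{\left(-16551\right) \left(-1\right)}{42681624} = \left(-1\right) \frac{5517}{14227208} = - \frac{5517}{14227208}$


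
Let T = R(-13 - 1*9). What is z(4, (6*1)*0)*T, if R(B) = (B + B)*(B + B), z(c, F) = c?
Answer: 7744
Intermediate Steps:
R(B) = 4*B**2 (R(B) = (2*B)*(2*B) = 4*B**2)
T = 1936 (T = 4*(-13 - 1*9)**2 = 4*(-13 - 9)**2 = 4*(-22)**2 = 4*484 = 1936)
z(4, (6*1)*0)*T = 4*1936 = 7744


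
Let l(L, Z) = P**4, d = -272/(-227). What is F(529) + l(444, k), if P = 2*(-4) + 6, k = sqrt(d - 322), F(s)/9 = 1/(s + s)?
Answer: 16937/1058 ≈ 16.009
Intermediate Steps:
d = 272/227 (d = -272*(-1/227) = 272/227 ≈ 1.1982)
F(s) = 9/(2*s) (F(s) = 9/(s + s) = 9/((2*s)) = 9*(1/(2*s)) = 9/(2*s))
k = I*sqrt(16530594)/227 (k = sqrt(272/227 - 322) = sqrt(-72822/227) = I*sqrt(16530594)/227 ≈ 17.911*I)
P = -2 (P = -8 + 6 = -2)
l(L, Z) = 16 (l(L, Z) = (-2)**4 = 16)
F(529) + l(444, k) = (9/2)/529 + 16 = (9/2)*(1/529) + 16 = 9/1058 + 16 = 16937/1058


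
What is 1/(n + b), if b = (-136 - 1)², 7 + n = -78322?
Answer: -1/59560 ≈ -1.6790e-5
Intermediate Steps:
n = -78329 (n = -7 - 78322 = -78329)
b = 18769 (b = (-137)² = 18769)
1/(n + b) = 1/(-78329 + 18769) = 1/(-59560) = -1/59560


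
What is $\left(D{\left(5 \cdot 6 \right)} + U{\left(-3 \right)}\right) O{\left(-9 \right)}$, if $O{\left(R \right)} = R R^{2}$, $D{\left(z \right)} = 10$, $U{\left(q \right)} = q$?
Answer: $-5103$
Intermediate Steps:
$O{\left(R \right)} = R^{3}$
$\left(D{\left(5 \cdot 6 \right)} + U{\left(-3 \right)}\right) O{\left(-9 \right)} = \left(10 - 3\right) \left(-9\right)^{3} = 7 \left(-729\right) = -5103$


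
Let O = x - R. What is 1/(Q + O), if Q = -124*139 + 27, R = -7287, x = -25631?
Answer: -1/35553 ≈ -2.8127e-5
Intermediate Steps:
O = -18344 (O = -25631 - 1*(-7287) = -25631 + 7287 = -18344)
Q = -17209 (Q = -17236 + 27 = -17209)
1/(Q + O) = 1/(-17209 - 18344) = 1/(-35553) = -1/35553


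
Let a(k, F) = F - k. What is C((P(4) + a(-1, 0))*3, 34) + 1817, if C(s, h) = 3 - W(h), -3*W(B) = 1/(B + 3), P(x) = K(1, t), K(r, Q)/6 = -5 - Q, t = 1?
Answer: 202021/111 ≈ 1820.0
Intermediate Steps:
K(r, Q) = -30 - 6*Q (K(r, Q) = 6*(-5 - Q) = -30 - 6*Q)
P(x) = -36 (P(x) = -30 - 6*1 = -30 - 6 = -36)
W(B) = -1/(3*(3 + B)) (W(B) = -1/(3*(B + 3)) = -1/(3*(3 + B)))
C(s, h) = 3 + 1/(9 + 3*h) (C(s, h) = 3 - (-1)/(9 + 3*h) = 3 + 1/(9 + 3*h))
C((P(4) + a(-1, 0))*3, 34) + 1817 = (28 + 9*34)/(3*(3 + 34)) + 1817 = (⅓)*(28 + 306)/37 + 1817 = (⅓)*(1/37)*334 + 1817 = 334/111 + 1817 = 202021/111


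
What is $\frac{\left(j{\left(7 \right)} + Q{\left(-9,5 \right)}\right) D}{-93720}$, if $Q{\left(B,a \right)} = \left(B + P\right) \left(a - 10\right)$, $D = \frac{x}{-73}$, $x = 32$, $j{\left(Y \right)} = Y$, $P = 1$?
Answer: $\frac{188}{855195} \approx 0.00021983$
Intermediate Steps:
$D = - \frac{32}{73}$ ($D = \frac{32}{-73} = 32 \left(- \frac{1}{73}\right) = - \frac{32}{73} \approx -0.43836$)
$Q{\left(B,a \right)} = \left(1 + B\right) \left(-10 + a\right)$ ($Q{\left(B,a \right)} = \left(B + 1\right) \left(a - 10\right) = \left(1 + B\right) \left(-10 + a\right)$)
$\frac{\left(j{\left(7 \right)} + Q{\left(-9,5 \right)}\right) D}{-93720} = \frac{\left(7 - -40\right) \left(- \frac{32}{73}\right)}{-93720} = \left(7 + \left(-10 + 5 + 90 - 45\right)\right) \left(- \frac{32}{73}\right) \left(- \frac{1}{93720}\right) = \left(7 + 40\right) \left(- \frac{32}{73}\right) \left(- \frac{1}{93720}\right) = 47 \left(- \frac{32}{73}\right) \left(- \frac{1}{93720}\right) = \left(- \frac{1504}{73}\right) \left(- \frac{1}{93720}\right) = \frac{188}{855195}$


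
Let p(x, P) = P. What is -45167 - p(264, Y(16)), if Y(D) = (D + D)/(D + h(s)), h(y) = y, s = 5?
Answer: -948539/21 ≈ -45169.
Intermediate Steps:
Y(D) = 2*D/(5 + D) (Y(D) = (D + D)/(D + 5) = (2*D)/(5 + D) = 2*D/(5 + D))
-45167 - p(264, Y(16)) = -45167 - 2*16/(5 + 16) = -45167 - 2*16/21 = -45167 - 1*32/21 = -45167 - 32/21 = -948539/21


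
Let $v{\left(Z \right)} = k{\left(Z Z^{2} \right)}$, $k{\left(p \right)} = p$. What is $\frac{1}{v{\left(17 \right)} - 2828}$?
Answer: $\frac{1}{2085} \approx 0.00047962$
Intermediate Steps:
$v{\left(Z \right)} = Z^{3}$ ($v{\left(Z \right)} = Z Z^{2} = Z^{3}$)
$\frac{1}{v{\left(17 \right)} - 2828} = \frac{1}{17^{3} - 2828} = \frac{1}{4913 - 2828} = \frac{1}{2085}$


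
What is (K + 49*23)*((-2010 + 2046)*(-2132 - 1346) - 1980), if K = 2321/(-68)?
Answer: -2362994055/17 ≈ -1.3900e+8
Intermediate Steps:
K = -2321/68 (K = 2321*(-1/68) = -2321/68 ≈ -34.132)
(K + 49*23)*((-2010 + 2046)*(-2132 - 1346) - 1980) = (-2321/68 + 49*23)*((-2010 + 2046)*(-2132 - 1346) - 1980) = (-2321/68 + 1127)*(36*(-3478) - 1980) = 74315*(-125208 - 1980)/68 = (74315/68)*(-127188) = -2362994055/17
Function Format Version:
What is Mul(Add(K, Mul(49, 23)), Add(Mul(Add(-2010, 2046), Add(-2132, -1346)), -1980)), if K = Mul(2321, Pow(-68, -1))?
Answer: Rational(-2362994055, 17) ≈ -1.3900e+8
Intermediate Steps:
K = Rational(-2321, 68) (K = Mul(2321, Rational(-1, 68)) = Rational(-2321, 68) ≈ -34.132)
Mul(Add(K, Mul(49, 23)), Add(Mul(Add(-2010, 2046), Add(-2132, -1346)), -1980)) = Mul(Add(Rational(-2321, 68), Mul(49, 23)), Add(Mul(Add(-2010, 2046), Add(-2132, -1346)), -1980)) = Mul(Add(Rational(-2321, 68), 1127), Add(Mul(36, -3478), -1980)) = Mul(Rational(74315, 68), Add(-125208, -1980)) = Mul(Rational(74315, 68), -127188) = Rational(-2362994055, 17)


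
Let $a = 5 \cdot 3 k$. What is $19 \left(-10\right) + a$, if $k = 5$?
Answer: $-115$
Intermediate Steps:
$a = 75$ ($a = 5 \cdot 3 \cdot 5 = 15 \cdot 5 = 75$)
$19 \left(-10\right) + a = 19 \left(-10\right) + 75 = -190 + 75 = -115$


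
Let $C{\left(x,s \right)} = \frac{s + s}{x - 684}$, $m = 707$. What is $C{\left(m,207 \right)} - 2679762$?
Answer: $-2679744$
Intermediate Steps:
$C{\left(x,s \right)} = \frac{2 s}{-684 + x}$
$C{\left(m,207 \right)} - 2679762 = 2 \cdot 207 \frac{1}{-684 + 707} - 2679762 = 2 \cdot 207 \cdot \frac{1}{23} - 2679762 = 18 - 2679762 = -2679744$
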